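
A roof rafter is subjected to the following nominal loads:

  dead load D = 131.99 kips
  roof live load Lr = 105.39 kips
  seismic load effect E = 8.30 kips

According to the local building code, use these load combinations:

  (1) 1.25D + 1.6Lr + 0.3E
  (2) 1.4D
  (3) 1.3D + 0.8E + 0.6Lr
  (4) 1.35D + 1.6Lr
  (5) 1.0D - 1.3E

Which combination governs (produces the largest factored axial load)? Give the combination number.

Combination 4

(1) 1.25(131.99) + 1.6(105.39) + 0.3(8.30) = 164.99 + 168.62 + 2.49 = 336.10
(2) 1.4(131.99) = 184.79
(3) 1.3(131.99) + 0.8(8.30) + 0.6(105.39) = 171.59 + 6.64 + 63.23 = 241.46
(4) 1.35(131.99) + 1.6(105.39) = 178.19 + 168.62 = 346.81
(5) 1.0(131.99) - 1.3(8.30) = 131.99 - 10.79 = 121.20
The largest value is 346.81 kips from combination 4.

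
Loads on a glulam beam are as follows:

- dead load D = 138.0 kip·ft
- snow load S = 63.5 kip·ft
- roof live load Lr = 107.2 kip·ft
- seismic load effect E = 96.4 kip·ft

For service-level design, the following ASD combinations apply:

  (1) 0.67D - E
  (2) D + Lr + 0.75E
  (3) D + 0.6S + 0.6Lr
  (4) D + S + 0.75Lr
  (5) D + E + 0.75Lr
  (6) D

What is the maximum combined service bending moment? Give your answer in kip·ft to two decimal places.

317.50 kip·ft

(1) 0.67(138.0) - 1.0(96.4) = 92.46 - 96.40 = -3.94
(2) 1.0(138.0) + 1.0(107.2) + 0.75(96.4) = 138.00 + 107.20 + 72.30 = 317.50
(3) 1.0(138.0) + 0.6(63.5) + 0.6(107.2) = 138.00 + 38.10 + 64.32 = 240.42
(4) 1.0(138.0) + 1.0(63.5) + 0.75(107.2) = 138.00 + 63.50 + 80.40 = 281.90
(5) 1.0(138.0) + 1.0(96.4) + 0.75(107.2) = 138.00 + 96.40 + 80.40 = 314.80
(6) 1.0(138.0) = 138.00
Maximum is from combination 2.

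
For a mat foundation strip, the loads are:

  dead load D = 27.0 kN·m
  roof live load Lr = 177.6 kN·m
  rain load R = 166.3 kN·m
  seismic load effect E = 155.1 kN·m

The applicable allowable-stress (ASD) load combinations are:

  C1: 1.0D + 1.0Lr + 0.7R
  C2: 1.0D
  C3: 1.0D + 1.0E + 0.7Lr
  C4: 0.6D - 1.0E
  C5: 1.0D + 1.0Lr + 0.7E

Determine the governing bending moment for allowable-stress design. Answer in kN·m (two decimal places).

C1: 1.0(27.0) + 1.0(177.6) + 0.7(166.3) = 27.00 + 177.60 + 116.41 = 321.01
C2: 1.0(27.0) = 27.00
C3: 1.0(27.0) + 1.0(155.1) + 0.7(177.6) = 27.00 + 155.10 + 124.32 = 306.42
C4: 0.6(27.0) - 1.0(155.1) = 16.20 - 155.10 = -138.90
C5: 1.0(27.0) + 1.0(177.6) + 0.7(155.1) = 27.00 + 177.60 + 108.57 = 313.17
Maximum is from combination 1.

321.01 kN·m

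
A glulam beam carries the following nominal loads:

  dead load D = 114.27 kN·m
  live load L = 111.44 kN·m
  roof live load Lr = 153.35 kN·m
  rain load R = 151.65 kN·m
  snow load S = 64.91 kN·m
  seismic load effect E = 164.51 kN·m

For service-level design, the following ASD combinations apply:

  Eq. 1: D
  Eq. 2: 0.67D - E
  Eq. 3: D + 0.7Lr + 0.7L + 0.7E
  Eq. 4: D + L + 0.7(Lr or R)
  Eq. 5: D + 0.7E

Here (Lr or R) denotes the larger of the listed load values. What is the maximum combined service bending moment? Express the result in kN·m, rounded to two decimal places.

(Lr or R) → Lr = 153.35 kN·m.
Eq. 1: 1.0(114.27) = 114.27
Eq. 2: 0.67(114.27) - 1.0(164.51) = 76.56 - 164.51 = -87.95
Eq. 3: 1.0(114.27) + 0.7(153.35) + 0.7(111.44) + 0.7(164.51) = 414.78
Eq. 4: 1.0(114.27) + 1.0(111.44) + 0.7(153.35) = 114.27 + 111.44 + 107.35 = 333.06
Eq. 5: 1.0(114.27) + 0.7(164.51) = 114.27 + 115.16 = 229.43
The controlling combination is 3, giving 414.78 kN·m.

414.78 kN·m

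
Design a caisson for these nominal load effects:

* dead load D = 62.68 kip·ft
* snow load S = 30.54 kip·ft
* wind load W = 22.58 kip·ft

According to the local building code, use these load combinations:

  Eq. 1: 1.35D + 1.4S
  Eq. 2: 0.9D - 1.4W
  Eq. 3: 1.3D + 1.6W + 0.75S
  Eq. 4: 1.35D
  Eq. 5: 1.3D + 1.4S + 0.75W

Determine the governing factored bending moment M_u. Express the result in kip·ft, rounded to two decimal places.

141.18 kip·ft

Eq. 1: 1.35(62.68) + 1.4(30.54) = 127.37
Eq. 2: 0.9(62.68) - 1.4(22.58) = 24.80
Eq. 3: 1.3(62.68) + 1.6(22.58) + 0.75(30.54) = 140.52
Eq. 4: 1.35(62.68) = 84.62
Eq. 5: 1.3(62.68) + 1.4(30.54) + 0.75(22.58) = 141.18
Combination 5 governs: M_u = 141.18 kip·ft.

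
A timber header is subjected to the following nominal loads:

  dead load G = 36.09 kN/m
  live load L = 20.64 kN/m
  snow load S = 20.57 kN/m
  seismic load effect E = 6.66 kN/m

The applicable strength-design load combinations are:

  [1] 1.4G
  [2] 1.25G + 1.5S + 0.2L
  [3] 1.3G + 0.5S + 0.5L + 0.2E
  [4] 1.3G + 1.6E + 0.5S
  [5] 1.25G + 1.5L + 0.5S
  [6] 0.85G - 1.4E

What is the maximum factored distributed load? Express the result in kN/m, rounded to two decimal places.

86.36 kN/m

[1] 1.4(36.09) = 50.53
[2] 1.25(36.09) + 1.5(20.57) + 0.2(20.64) = 45.11 + 30.86 + 4.13 = 80.10
[3] 1.3(36.09) + 0.5(20.57) + 0.5(20.64) + 0.2(6.66) = 68.85
[4] 1.3(36.09) + 1.6(6.66) + 0.5(20.57) = 67.86
[5] 1.25(36.09) + 1.5(20.64) + 0.5(20.57) = 45.11 + 30.96 + 10.29 = 86.36
[6] 0.85(36.09) - 1.4(6.66) = 21.35
Maximum is from combination 5.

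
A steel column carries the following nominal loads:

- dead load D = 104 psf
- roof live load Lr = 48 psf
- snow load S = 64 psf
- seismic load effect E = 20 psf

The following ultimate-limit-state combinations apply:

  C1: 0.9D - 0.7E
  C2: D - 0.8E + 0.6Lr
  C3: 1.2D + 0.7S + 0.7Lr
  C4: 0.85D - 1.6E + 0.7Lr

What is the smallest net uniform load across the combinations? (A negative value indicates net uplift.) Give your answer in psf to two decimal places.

79.60 psf

C1: 0.9(104) - 0.7(20) = 93.60 - 14.00 = 79.60
C2: 1.0(104) - 0.8(20) + 0.6(48) = 104.00 - 16.00 + 28.80 = 116.80
C3: 1.2(104) + 0.7(64) + 0.7(48) = 124.80 + 44.80 + 33.60 = 203.20
C4: 0.85(104) - 1.6(20) + 0.7(48) = 88.40 - 32.00 + 33.60 = 90.00
Combination 1 gives the minimum: 79.60 psf.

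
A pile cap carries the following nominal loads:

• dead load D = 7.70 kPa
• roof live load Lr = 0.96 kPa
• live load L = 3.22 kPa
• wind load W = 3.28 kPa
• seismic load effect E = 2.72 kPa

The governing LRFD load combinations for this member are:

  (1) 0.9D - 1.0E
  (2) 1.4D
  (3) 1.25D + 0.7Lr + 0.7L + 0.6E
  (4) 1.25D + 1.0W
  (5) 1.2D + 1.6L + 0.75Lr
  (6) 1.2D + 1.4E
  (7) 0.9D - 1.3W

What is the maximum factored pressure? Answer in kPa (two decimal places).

15.11 kPa

(1) 0.9(7.70) - 1.0(2.72) = 4.21
(2) 1.4(7.70) = 10.78
(3) 1.25(7.70) + 0.7(0.96) + 0.7(3.22) + 0.6(2.72) = 14.18
(4) 1.25(7.70) + 1.0(3.28) = 12.91
(5) 1.2(7.70) + 1.6(3.22) + 0.75(0.96) = 15.11
(6) 1.2(7.70) + 1.4(2.72) = 13.05
(7) 0.9(7.70) - 1.3(3.28) = 2.67
The controlling combination is 5, giving 15.11 kPa.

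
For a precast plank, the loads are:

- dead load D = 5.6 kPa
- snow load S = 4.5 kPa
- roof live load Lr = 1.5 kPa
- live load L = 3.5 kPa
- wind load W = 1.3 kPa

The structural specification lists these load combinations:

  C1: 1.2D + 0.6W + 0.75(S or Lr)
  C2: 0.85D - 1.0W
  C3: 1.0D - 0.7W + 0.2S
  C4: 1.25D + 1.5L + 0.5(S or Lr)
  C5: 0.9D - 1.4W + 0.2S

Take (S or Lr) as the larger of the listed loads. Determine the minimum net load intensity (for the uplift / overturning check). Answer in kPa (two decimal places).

3.46 kPa

(S or Lr) → S = 4.5 kPa.
C1: 1.2(5.6) + 0.6(1.3) + 0.75(4.5) = 10.88
C2: 0.85(5.6) - 1.0(1.3) = 3.46
C3: 1.0(5.6) - 0.7(1.3) + 0.2(4.5) = 5.59
C4: 1.25(5.6) + 1.5(3.5) + 0.5(4.5) = 14.50
C5: 0.9(5.6) - 1.4(1.3) + 0.2(4.5) = 4.12
Combination 2 gives the minimum: 3.46 kPa.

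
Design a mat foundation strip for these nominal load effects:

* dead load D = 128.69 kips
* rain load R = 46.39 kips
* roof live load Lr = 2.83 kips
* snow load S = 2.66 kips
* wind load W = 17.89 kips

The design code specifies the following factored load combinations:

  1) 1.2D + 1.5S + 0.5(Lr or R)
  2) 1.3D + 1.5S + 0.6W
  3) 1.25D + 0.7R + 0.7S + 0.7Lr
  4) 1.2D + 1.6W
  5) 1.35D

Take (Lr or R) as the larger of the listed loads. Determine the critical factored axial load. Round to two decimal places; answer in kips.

(Lr or R) → R = 46.39 kips.
1) 1.2(128.69) + 1.5(2.66) + 0.5(46.39) = 181.61
2) 1.3(128.69) + 1.5(2.66) + 0.6(17.89) = 182.02
3) 1.25(128.69) + 0.7(46.39) + 0.7(2.66) + 0.7(2.83) = 197.18
4) 1.2(128.69) + 1.6(17.89) = 183.05
5) 1.35(128.69) = 173.73
The controlling combination is 3, giving 197.18 kips.

197.18 kips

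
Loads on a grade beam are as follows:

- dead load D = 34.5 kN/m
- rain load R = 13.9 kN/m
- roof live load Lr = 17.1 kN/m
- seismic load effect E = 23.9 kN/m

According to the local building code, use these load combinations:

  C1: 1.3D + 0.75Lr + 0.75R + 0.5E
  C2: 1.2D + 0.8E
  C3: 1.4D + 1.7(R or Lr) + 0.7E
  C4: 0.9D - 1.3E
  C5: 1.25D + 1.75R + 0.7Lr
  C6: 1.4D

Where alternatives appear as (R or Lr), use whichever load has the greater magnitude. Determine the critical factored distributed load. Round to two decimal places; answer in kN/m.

(R or Lr) → Lr = 17.1 kN/m.
C1: 1.3(34.5) + 0.75(17.1) + 0.75(13.9) + 0.5(23.9) = 80.05
C2: 1.2(34.5) + 0.8(23.9) = 41.40 + 19.12 = 60.52
C3: 1.4(34.5) + 1.7(17.1) + 0.7(23.9) = 48.30 + 29.07 + 16.73 = 94.10
C4: 0.9(34.5) - 1.3(23.9) = 31.05 - 31.07 = -0.02
C5: 1.25(34.5) + 1.75(13.9) + 0.7(17.1) = 79.42
C6: 1.4(34.5) = 48.30
The controlling combination is 3, giving 94.10 kN/m.

94.10 kN/m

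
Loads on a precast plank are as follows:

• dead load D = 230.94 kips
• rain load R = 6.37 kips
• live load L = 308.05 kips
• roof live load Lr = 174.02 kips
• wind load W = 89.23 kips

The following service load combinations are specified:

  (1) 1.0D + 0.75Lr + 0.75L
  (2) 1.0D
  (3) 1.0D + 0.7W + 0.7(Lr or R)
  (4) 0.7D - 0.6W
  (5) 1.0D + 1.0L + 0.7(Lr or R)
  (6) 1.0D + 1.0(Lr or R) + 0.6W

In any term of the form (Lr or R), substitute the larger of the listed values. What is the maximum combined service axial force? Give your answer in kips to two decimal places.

660.80 kips

(Lr or R) → Lr = 174.02 kips.
(1) 1.0(230.94) + 0.75(174.02) + 0.75(308.05) = 592.49
(2) 1.0(230.94) = 230.94
(3) 1.0(230.94) + 0.7(89.23) + 0.7(174.02) = 415.22
(4) 0.7(230.94) - 0.6(89.23) = 161.66 - 53.54 = 108.12
(5) 1.0(230.94) + 1.0(308.05) + 0.7(174.02) = 230.94 + 308.05 + 121.81 = 660.80
(6) 1.0(230.94) + 1.0(174.02) + 0.6(89.23) = 230.94 + 174.02 + 53.54 = 458.50
The controlling combination is 5, giving 660.80 kips.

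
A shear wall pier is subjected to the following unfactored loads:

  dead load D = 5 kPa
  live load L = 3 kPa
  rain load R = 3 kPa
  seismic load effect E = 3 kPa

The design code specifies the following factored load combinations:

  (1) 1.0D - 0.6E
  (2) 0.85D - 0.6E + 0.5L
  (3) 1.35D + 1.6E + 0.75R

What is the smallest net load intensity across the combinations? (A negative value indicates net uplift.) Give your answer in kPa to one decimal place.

(1) 1.0(5) - 0.6(3) = 5.0 - 1.8 = 3.2
(2) 0.85(5) - 0.6(3) + 0.5(3) = 4.3 - 1.8 + 1.5 = 4.0
(3) 1.35(5) + 1.6(3) + 0.75(3) = 13.8
Combination 1 gives the minimum: 3.2 kPa.

3.2 kPa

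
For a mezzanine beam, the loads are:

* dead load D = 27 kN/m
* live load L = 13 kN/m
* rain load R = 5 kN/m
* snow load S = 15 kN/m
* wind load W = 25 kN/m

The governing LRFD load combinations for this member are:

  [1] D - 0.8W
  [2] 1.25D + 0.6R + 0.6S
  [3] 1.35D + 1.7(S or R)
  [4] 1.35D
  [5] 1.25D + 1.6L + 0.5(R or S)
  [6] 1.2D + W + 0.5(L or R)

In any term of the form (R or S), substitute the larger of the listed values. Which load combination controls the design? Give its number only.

(S or R) → S = 15 kN/m; (R or S) → S = 15 kN/m; (L or R) → L = 13 kN/m.
[1] 1.0(27) - 0.8(25) = 27.00 - 20.00 = 7.00
[2] 1.25(27) + 0.6(5) + 0.6(15) = 33.75 + 3.00 + 9.00 = 45.75
[3] 1.35(27) + 1.7(15) = 36.45 + 25.50 = 61.95
[4] 1.35(27) = 36.45
[5] 1.25(27) + 1.6(13) + 0.5(15) = 33.75 + 20.80 + 7.50 = 62.05
[6] 1.2(27) + 1.0(25) + 0.5(13) = 32.40 + 25.00 + 6.50 = 63.90
The largest value is 63.90 kN/m from combination 6.

Combination 6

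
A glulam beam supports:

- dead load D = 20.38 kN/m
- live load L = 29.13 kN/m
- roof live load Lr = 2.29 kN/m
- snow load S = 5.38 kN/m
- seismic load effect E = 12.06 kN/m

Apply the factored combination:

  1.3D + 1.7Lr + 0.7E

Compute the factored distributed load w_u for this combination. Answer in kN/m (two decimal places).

38.83 kN/m

1.3(20.38) + 1.7(2.29) + 0.7(12.06) = 38.83
w_u = 38.83 kN/m.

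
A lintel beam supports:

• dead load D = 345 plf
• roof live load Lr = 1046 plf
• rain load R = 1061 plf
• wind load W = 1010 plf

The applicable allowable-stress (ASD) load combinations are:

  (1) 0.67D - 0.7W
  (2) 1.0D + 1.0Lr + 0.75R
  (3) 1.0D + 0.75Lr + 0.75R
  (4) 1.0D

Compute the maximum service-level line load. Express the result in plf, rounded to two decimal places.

(1) 0.67(345) - 0.7(1010) = -475.85
(2) 1.0(345) + 1.0(1046) + 0.75(1061) = 2186.75
(3) 1.0(345) + 0.75(1046) + 0.75(1061) = 1925.25
(4) 1.0(345) = 345.00
The controlling combination is 2, giving 2186.75 plf.

2186.75 plf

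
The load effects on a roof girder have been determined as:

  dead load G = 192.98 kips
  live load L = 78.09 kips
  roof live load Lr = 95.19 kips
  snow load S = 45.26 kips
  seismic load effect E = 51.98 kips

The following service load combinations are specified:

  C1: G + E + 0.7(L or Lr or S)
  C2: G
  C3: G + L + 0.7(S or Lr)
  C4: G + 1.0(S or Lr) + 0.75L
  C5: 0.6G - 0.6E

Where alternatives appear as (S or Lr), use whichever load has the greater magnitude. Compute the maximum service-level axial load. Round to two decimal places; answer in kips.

346.74 kips

(L or Lr or S) → Lr = 95.19 kips; (S or Lr) → Lr = 95.19 kips.
C1: 1.0(192.98) + 1.0(51.98) + 0.7(95.19) = 192.98 + 51.98 + 66.63 = 311.59
C2: 1.0(192.98) = 192.98
C3: 1.0(192.98) + 1.0(78.09) + 0.7(95.19) = 192.98 + 78.09 + 66.63 = 337.70
C4: 1.0(192.98) + 1.0(95.19) + 0.75(78.09) = 192.98 + 95.19 + 58.57 = 346.74
C5: 0.6(192.98) - 0.6(51.98) = 115.79 - 31.19 = 84.60
Maximum is from combination 4.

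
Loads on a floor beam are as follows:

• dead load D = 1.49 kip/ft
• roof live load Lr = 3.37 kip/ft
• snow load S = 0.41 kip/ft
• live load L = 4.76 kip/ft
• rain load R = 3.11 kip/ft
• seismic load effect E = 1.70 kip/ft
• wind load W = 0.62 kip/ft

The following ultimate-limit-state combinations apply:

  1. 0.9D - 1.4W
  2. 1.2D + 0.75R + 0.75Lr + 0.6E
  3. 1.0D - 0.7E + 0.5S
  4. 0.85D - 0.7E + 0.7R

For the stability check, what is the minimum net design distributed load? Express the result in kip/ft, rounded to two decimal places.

1. 0.9(1.49) - 1.4(0.62) = 0.47
2. 1.2(1.49) + 0.75(3.11) + 0.75(3.37) + 0.6(1.70) = 7.67
3. 1.0(1.49) - 0.7(1.70) + 0.5(0.41) = 0.51
4. 0.85(1.49) - 0.7(1.70) + 0.7(3.11) = 2.25
Combination 1 gives the minimum: 0.47 kip/ft.

0.47 kip/ft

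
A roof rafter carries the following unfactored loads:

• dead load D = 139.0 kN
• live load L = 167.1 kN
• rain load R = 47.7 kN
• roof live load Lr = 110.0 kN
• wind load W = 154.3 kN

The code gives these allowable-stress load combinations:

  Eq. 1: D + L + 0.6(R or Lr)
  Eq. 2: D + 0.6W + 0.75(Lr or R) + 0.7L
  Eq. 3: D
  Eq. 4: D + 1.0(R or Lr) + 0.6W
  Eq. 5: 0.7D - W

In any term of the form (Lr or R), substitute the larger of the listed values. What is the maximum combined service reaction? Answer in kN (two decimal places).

(R or Lr) → Lr = 110.0 kN; (Lr or R) → Lr = 110.0 kN.
Eq. 1: 1.0(139.0) + 1.0(167.1) + 0.6(110.0) = 372.10
Eq. 2: 1.0(139.0) + 0.6(154.3) + 0.75(110.0) + 0.7(167.1) = 431.05
Eq. 3: 1.0(139.0) = 139.00
Eq. 4: 1.0(139.0) + 1.0(110.0) + 0.6(154.3) = 341.58
Eq. 5: 0.7(139.0) - 1.0(154.3) = -57.00
Maximum is from combination 2.

431.05 kN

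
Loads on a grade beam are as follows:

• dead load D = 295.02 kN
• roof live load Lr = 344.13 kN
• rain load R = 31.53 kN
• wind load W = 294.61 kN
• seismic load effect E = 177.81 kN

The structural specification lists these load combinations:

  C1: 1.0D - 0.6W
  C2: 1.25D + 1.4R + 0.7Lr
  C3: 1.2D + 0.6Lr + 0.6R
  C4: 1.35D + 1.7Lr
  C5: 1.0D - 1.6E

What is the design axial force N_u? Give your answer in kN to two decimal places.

983.30 kN

C1: 1.0(295.02) - 0.6(294.61) = 295.02 - 176.77 = 118.25
C2: 1.25(295.02) + 1.4(31.53) + 0.7(344.13) = 368.78 + 44.14 + 240.89 = 653.81
C3: 1.2(295.02) + 0.6(344.13) + 0.6(31.53) = 354.02 + 206.48 + 18.92 = 579.42
C4: 1.35(295.02) + 1.7(344.13) = 398.28 + 585.02 = 983.30
C5: 1.0(295.02) - 1.6(177.81) = 295.02 - 284.50 = 10.52
Combination 4 governs: N_u = 983.30 kN.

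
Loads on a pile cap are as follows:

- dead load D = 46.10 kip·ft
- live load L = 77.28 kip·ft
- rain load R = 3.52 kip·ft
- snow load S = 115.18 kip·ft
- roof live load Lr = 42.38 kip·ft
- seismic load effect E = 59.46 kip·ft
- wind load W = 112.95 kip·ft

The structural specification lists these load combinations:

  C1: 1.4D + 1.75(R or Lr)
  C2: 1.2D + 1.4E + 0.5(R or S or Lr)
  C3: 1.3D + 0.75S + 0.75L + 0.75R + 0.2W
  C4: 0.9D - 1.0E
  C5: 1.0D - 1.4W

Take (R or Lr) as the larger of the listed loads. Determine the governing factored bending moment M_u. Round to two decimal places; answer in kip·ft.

229.51 kip·ft

(R or Lr) → Lr = 42.38 kip·ft; (R or S or Lr) → S = 115.18 kip·ft.
C1: 1.4(46.10) + 1.75(42.38) = 64.54 + 74.17 = 138.71
C2: 1.2(46.10) + 1.4(59.46) + 0.5(115.18) = 55.32 + 83.24 + 57.59 = 196.15
C3: 1.3(46.10) + 0.75(115.18) + 0.75(77.28) + 0.75(3.52) + 0.2(112.95) = 59.93 + 86.39 + 57.96 + 2.64 + 22.59 = 229.51
C4: 0.9(46.10) - 1.0(59.46) = 41.49 - 59.46 = -17.97
C5: 1.0(46.10) - 1.4(112.95) = 46.10 - 158.13 = -112.03
Maximum is from combination 3.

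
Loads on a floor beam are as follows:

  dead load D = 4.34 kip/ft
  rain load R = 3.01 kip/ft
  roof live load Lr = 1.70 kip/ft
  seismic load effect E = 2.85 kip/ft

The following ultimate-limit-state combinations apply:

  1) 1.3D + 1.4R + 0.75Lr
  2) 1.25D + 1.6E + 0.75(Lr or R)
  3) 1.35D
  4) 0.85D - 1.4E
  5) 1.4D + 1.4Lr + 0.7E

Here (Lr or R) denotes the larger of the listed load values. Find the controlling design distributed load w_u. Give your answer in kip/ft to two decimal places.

(Lr or R) → R = 3.01 kip/ft.
1) 1.3(4.34) + 1.4(3.01) + 0.75(1.70) = 5.64 + 4.21 + 1.28 = 11.13
2) 1.25(4.34) + 1.6(2.85) + 0.75(3.01) = 12.24
3) 1.35(4.34) = 5.86
4) 0.85(4.34) - 1.4(2.85) = 3.69 - 3.99 = -0.30
5) 1.4(4.34) + 1.4(1.70) + 0.7(2.85) = 10.45
Combination 2 governs: w_u = 12.24 kip/ft.

12.24 kip/ft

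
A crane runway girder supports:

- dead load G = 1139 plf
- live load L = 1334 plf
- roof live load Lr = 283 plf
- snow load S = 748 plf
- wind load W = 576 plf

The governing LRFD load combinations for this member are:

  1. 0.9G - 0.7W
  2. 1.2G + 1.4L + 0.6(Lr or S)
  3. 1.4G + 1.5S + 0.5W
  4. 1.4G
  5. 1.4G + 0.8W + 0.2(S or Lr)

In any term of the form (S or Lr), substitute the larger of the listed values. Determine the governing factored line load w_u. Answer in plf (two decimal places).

(Lr or S) → S = 748 plf; (S or Lr) → S = 748 plf.
1. 0.9(1139) - 0.7(576) = 1025.10 - 403.20 = 621.90
2. 1.2(1139) + 1.4(1334) + 0.6(748) = 1366.80 + 1867.60 + 448.80 = 3683.20
3. 1.4(1139) + 1.5(748) + 0.5(576) = 1594.60 + 1122.00 + 288.00 = 3004.60
4. 1.4(1139) = 1594.60
5. 1.4(1139) + 0.8(576) + 0.2(748) = 1594.60 + 460.80 + 149.60 = 2205.00
Maximum is from combination 2.

3683.20 plf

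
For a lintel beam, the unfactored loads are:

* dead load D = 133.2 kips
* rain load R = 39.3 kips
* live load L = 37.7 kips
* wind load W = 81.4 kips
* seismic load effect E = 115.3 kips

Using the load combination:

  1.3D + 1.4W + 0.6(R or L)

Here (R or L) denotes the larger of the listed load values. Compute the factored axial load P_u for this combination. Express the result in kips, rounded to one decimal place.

310.7 kips

(R or L) → R = 39.3 kips.
1.3(133.2) + 1.4(81.4) + 0.6(39.3) = 310.7
P_u = 310.7 kips.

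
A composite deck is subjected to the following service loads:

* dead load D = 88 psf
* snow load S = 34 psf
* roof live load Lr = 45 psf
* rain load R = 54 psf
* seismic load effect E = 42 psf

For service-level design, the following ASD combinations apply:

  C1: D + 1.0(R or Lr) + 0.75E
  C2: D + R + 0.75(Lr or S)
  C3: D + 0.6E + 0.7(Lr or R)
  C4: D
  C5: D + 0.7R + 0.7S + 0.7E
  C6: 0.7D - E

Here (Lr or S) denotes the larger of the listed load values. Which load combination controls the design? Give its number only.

Combination 5

(R or Lr) → R = 54 psf; (Lr or S) → Lr = 45 psf; (Lr or R) → R = 54 psf.
C1: 1.0(88) + 1.0(54) + 0.75(42) = 88.0 + 54.0 + 31.5 = 173.5
C2: 1.0(88) + 1.0(54) + 0.75(45) = 88.0 + 54.0 + 33.8 = 175.8
C3: 1.0(88) + 0.6(42) + 0.7(54) = 88.0 + 25.2 + 37.8 = 151.0
C4: 1.0(88) = 88.0
C5: 1.0(88) + 0.7(54) + 0.7(34) + 0.7(42) = 88.0 + 37.8 + 23.8 + 29.4 = 179.0
C6: 0.7(88) - 1.0(42) = 61.6 - 42.0 = 19.6
The largest value is 179.0 psf from combination 5.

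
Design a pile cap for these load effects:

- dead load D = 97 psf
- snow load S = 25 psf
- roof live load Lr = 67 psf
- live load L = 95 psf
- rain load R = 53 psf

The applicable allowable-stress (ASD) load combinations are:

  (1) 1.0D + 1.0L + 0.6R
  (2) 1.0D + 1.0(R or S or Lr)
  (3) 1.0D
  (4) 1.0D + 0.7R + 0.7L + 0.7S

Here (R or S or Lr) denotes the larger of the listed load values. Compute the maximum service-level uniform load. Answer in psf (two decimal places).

(R or S or Lr) → Lr = 67 psf.
(1) 1.0(97) + 1.0(95) + 0.6(53) = 97.00 + 95.00 + 31.80 = 223.80
(2) 1.0(97) + 1.0(67) = 97.00 + 67.00 = 164.00
(3) 1.0(97) = 97.00
(4) 1.0(97) + 0.7(53) + 0.7(95) + 0.7(25) = 97.00 + 37.10 + 66.50 + 17.50 = 218.10
The controlling combination is 1, giving 223.80 psf.

223.80 psf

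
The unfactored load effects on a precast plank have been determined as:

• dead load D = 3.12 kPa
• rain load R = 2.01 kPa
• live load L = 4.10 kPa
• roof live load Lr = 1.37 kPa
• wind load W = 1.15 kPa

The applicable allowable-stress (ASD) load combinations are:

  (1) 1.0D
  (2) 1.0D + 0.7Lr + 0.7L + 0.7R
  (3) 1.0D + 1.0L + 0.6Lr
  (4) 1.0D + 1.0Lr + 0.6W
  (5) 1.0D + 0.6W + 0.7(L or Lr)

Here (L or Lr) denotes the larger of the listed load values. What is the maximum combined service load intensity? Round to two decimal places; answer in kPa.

8.36 kPa

(L or Lr) → L = 4.10 kPa.
(1) 1.0(3.12) = 3.12
(2) 1.0(3.12) + 0.7(1.37) + 0.7(4.10) + 0.7(2.01) = 3.12 + 0.96 + 2.87 + 1.41 = 8.36
(3) 1.0(3.12) + 1.0(4.10) + 0.6(1.37) = 3.12 + 4.10 + 0.82 = 8.04
(4) 1.0(3.12) + 1.0(1.37) + 0.6(1.15) = 3.12 + 1.37 + 0.69 = 5.18
(5) 1.0(3.12) + 0.6(1.15) + 0.7(4.10) = 3.12 + 0.69 + 2.87 = 6.68
Combination 2 governs: q = 8.36 kPa.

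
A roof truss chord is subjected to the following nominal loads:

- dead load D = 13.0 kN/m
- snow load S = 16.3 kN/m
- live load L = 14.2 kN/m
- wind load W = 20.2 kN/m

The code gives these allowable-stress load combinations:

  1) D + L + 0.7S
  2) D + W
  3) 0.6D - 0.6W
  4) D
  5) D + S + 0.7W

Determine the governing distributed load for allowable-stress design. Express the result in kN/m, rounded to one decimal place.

43.4 kN/m

1) 1.0(13.0) + 1.0(14.2) + 0.7(16.3) = 38.6
2) 1.0(13.0) + 1.0(20.2) = 33.2
3) 0.6(13.0) - 0.6(20.2) = -4.3
4) 1.0(13.0) = 13.0
5) 1.0(13.0) + 1.0(16.3) + 0.7(20.2) = 43.4
Combination 5 governs: w = 43.4 kN/m.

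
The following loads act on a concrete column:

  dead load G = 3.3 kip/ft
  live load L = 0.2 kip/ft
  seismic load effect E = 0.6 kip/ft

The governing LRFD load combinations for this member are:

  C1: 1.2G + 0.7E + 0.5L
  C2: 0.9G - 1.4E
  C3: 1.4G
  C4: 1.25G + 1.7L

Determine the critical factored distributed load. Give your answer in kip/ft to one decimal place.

4.6 kip/ft

C1: 1.2(3.3) + 0.7(0.6) + 0.5(0.2) = 4.0 + 0.4 + 0.1 = 4.5
C2: 0.9(3.3) - 1.4(0.6) = 2.1
C3: 1.4(3.3) = 4.6
C4: 1.25(3.3) + 1.7(0.2) = 4.5
Maximum is from combination 3.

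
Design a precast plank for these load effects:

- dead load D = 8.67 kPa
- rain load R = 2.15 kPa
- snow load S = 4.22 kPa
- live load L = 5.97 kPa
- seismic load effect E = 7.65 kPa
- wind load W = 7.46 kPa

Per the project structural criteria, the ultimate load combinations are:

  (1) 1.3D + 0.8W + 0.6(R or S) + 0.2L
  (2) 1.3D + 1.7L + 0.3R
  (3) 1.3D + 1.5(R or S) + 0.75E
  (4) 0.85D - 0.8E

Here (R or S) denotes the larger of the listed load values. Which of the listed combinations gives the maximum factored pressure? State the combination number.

(R or S) → S = 4.22 kPa.
(1) 1.3(8.67) + 0.8(7.46) + 0.6(4.22) + 0.2(5.97) = 20.97
(2) 1.3(8.67) + 1.7(5.97) + 0.3(2.15) = 22.07
(3) 1.3(8.67) + 1.5(4.22) + 0.75(7.65) = 23.34
(4) 0.85(8.67) - 0.8(7.65) = 1.25
The largest value is 23.34 kPa from combination 3.

Combination 3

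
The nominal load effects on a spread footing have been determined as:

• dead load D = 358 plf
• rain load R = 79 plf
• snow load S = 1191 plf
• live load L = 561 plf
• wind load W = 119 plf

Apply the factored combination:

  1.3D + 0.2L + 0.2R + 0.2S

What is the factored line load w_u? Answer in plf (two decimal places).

1.3(358) + 0.2(561) + 0.2(79) + 0.2(1191) = 465.40 + 112.20 + 15.80 + 238.20 = 831.60
w_u = 831.60 plf.

831.60 plf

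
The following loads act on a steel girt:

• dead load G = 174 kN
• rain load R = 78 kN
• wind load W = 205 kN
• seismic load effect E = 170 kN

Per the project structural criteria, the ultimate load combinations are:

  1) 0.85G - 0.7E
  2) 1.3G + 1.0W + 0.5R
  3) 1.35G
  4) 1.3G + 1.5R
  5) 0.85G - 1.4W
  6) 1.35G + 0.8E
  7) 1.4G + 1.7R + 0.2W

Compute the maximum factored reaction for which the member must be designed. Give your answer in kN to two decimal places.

470.20 kN

1) 0.85(174) - 0.7(170) = 147.90 - 119.00 = 28.90
2) 1.3(174) + 1.0(205) + 0.5(78) = 226.20 + 205.00 + 39.00 = 470.20
3) 1.35(174) = 234.90
4) 1.3(174) + 1.5(78) = 226.20 + 117.00 = 343.20
5) 0.85(174) - 1.4(205) = 147.90 - 287.00 = -139.10
6) 1.35(174) + 0.8(170) = 234.90 + 136.00 = 370.90
7) 1.4(174) + 1.7(78) + 0.2(205) = 243.60 + 132.60 + 41.00 = 417.20
Combination 2 governs: V_u = 470.20 kN.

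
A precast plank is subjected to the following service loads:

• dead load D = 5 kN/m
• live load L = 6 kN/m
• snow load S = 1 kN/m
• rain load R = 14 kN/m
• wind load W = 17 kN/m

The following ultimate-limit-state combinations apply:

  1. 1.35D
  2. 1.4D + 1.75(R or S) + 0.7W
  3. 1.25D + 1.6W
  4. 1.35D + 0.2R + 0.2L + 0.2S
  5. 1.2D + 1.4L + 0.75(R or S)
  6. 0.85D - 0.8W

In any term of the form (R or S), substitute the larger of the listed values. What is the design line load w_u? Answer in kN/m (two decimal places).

43.40 kN/m

(R or S) → R = 14 kN/m.
1. 1.35(5) = 6.75
2. 1.4(5) + 1.75(14) + 0.7(17) = 7.00 + 24.50 + 11.90 = 43.40
3. 1.25(5) + 1.6(17) = 6.25 + 27.20 = 33.45
4. 1.35(5) + 0.2(14) + 0.2(6) + 0.2(1) = 6.75 + 2.80 + 1.20 + 0.20 = 10.95
5. 1.2(5) + 1.4(6) + 0.75(14) = 6.00 + 8.40 + 10.50 = 24.90
6. 0.85(5) - 0.8(17) = 4.25 - 13.60 = -9.35
Maximum is from combination 2.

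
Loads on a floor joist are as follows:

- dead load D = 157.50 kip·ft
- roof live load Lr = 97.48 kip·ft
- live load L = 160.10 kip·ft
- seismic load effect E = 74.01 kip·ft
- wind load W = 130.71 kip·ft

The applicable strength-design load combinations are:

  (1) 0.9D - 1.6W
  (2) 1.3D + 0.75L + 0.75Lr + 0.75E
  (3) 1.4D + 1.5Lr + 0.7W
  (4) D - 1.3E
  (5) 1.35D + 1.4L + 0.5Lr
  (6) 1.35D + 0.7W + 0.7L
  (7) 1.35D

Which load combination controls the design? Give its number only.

(1) 0.9(157.50) - 1.6(130.71) = 141.75 - 209.14 = -67.39
(2) 1.3(157.50) + 0.75(160.10) + 0.75(97.48) + 0.75(74.01) = 453.44
(3) 1.4(157.50) + 1.5(97.48) + 0.7(130.71) = 220.50 + 146.22 + 91.50 = 458.22
(4) 1.0(157.50) - 1.3(74.01) = 157.50 - 96.21 = 61.29
(5) 1.35(157.50) + 1.4(160.10) + 0.5(97.48) = 212.63 + 224.14 + 48.74 = 485.51
(6) 1.35(157.50) + 0.7(130.71) + 0.7(160.10) = 416.19
(7) 1.35(157.50) = 212.63
The largest value is 485.51 kip·ft from combination 5.

Combination 5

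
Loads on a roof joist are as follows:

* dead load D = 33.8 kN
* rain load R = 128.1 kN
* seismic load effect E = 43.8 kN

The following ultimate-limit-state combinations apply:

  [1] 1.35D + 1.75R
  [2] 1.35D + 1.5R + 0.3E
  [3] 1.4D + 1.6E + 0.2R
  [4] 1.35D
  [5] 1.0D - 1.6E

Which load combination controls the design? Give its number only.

[1] 1.35(33.8) + 1.75(128.1) = 45.63 + 224.18 = 269.81
[2] 1.35(33.8) + 1.5(128.1) + 0.3(43.8) = 45.63 + 192.15 + 13.14 = 250.92
[3] 1.4(33.8) + 1.6(43.8) + 0.2(128.1) = 47.32 + 70.08 + 25.62 = 143.02
[4] 1.35(33.8) = 45.63
[5] 1.0(33.8) - 1.6(43.8) = 33.80 - 70.08 = -36.28
The largest value is 269.81 kN from combination 1.

Combination 1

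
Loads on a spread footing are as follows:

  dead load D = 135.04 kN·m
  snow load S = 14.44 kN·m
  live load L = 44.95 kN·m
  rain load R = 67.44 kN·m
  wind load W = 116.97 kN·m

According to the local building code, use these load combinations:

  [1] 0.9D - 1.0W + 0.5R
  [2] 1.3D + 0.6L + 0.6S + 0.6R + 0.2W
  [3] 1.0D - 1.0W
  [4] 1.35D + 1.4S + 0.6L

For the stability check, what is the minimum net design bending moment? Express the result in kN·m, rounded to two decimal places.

[1] 0.9(135.04) - 1.0(116.97) + 0.5(67.44) = 38.29
[2] 1.3(135.04) + 0.6(44.95) + 0.6(14.44) + 0.6(67.44) + 0.2(116.97) = 275.04
[3] 1.0(135.04) - 1.0(116.97) = 18.07
[4] 1.35(135.04) + 1.4(14.44) + 0.6(44.95) = 229.49
Combination 3 gives the minimum: 18.07 kN·m.

18.07 kN·m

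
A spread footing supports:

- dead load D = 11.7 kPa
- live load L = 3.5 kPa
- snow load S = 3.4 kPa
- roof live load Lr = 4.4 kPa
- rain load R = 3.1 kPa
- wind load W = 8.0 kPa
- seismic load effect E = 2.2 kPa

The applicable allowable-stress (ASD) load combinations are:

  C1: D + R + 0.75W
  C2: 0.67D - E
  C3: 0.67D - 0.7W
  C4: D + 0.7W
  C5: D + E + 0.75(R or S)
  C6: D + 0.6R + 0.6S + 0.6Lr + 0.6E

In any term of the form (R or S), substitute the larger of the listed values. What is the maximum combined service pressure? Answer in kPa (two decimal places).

(R or S) → S = 3.4 kPa.
C1: 1.0(11.7) + 1.0(3.1) + 0.75(8.0) = 11.70 + 3.10 + 6.00 = 20.80
C2: 0.67(11.7) - 1.0(2.2) = 7.84 - 2.20 = 5.64
C3: 0.67(11.7) - 0.7(8.0) = 7.84 - 5.60 = 2.24
C4: 1.0(11.7) + 0.7(8.0) = 11.70 + 5.60 = 17.30
C5: 1.0(11.7) + 1.0(2.2) + 0.75(3.4) = 11.70 + 2.20 + 2.55 = 16.45
C6: 1.0(11.7) + 0.6(3.1) + 0.6(3.4) + 0.6(4.4) + 0.6(2.2) = 11.70 + 1.86 + 2.04 + 2.64 + 1.32 = 19.56
Maximum is from combination 1.

20.80 kPa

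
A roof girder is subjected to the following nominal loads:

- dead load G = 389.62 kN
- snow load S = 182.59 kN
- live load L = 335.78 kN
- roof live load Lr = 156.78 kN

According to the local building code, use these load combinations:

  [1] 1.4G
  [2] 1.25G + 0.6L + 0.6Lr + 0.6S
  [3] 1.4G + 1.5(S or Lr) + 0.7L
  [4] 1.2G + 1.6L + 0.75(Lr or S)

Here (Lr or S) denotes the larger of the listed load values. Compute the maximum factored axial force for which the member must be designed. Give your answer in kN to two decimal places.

1141.73 kN

(S or Lr) → S = 182.59 kN; (Lr or S) → S = 182.59 kN.
[1] 1.4(389.62) = 545.47
[2] 1.25(389.62) + 0.6(335.78) + 0.6(156.78) + 0.6(182.59) = 487.03 + 201.47 + 94.07 + 109.55 = 892.12
[3] 1.4(389.62) + 1.5(182.59) + 0.7(335.78) = 1054.40
[4] 1.2(389.62) + 1.6(335.78) + 0.75(182.59) = 467.54 + 537.25 + 136.94 = 1141.73
Maximum is from combination 4.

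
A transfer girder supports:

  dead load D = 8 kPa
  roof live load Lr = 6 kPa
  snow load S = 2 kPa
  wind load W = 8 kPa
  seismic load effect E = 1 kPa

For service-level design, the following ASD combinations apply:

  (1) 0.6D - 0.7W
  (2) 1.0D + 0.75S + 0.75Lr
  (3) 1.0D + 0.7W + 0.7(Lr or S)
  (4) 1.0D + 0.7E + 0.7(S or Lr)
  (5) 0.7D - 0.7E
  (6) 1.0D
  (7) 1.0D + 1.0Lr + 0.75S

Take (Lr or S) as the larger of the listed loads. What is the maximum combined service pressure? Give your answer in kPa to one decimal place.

17.8 kPa

(Lr or S) → Lr = 6 kPa; (S or Lr) → Lr = 6 kPa.
(1) 0.6(8) - 0.7(8) = -0.8
(2) 1.0(8) + 0.75(2) + 0.75(6) = 14.0
(3) 1.0(8) + 0.7(8) + 0.7(6) = 17.8
(4) 1.0(8) + 0.7(1) + 0.7(6) = 12.9
(5) 0.7(8) - 0.7(1) = 4.9
(6) 1.0(8) = 8.0
(7) 1.0(8) + 1.0(6) + 0.75(2) = 15.5
The controlling combination is 3, giving 17.8 kPa.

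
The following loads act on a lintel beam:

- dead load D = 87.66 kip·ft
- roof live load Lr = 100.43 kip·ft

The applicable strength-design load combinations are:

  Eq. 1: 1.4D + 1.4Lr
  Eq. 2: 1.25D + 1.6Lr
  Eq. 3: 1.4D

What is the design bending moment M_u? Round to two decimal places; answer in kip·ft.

Eq. 1: 1.4(87.66) + 1.4(100.43) = 263.33
Eq. 2: 1.25(87.66) + 1.6(100.43) = 270.26
Eq. 3: 1.4(87.66) = 122.72
The controlling combination is 2, giving 270.26 kip·ft.

270.26 kip·ft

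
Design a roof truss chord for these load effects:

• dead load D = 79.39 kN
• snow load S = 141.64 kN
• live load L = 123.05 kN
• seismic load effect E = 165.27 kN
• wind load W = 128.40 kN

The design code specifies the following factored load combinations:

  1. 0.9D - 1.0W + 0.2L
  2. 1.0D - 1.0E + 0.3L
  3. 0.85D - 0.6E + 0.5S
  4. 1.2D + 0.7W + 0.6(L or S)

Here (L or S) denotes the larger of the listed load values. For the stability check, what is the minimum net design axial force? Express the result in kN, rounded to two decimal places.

-48.97 kN

(L or S) → S = 141.64 kN.
1. 0.9(79.39) - 1.0(128.40) + 0.2(123.05) = 71.45 - 128.40 + 24.61 = -32.34
2. 1.0(79.39) - 1.0(165.27) + 0.3(123.05) = -48.97
3. 0.85(79.39) - 0.6(165.27) + 0.5(141.64) = 67.48 - 99.16 + 70.82 = 39.14
4. 1.2(79.39) + 0.7(128.40) + 0.6(141.64) = 95.27 + 89.88 + 84.98 = 270.13
Combination 2 gives the minimum: -48.97 kN.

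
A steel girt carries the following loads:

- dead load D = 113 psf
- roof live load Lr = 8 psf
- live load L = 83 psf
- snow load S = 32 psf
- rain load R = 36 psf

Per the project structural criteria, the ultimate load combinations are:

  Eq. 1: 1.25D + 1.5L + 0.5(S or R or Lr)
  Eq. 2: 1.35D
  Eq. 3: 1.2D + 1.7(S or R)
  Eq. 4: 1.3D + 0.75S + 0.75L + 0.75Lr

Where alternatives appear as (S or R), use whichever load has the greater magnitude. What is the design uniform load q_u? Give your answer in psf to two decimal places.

283.75 psf

(S or R or Lr) → R = 36 psf; (S or R) → R = 36 psf.
Eq. 1: 1.25(113) + 1.5(83) + 0.5(36) = 141.25 + 124.50 + 18.00 = 283.75
Eq. 2: 1.35(113) = 152.55
Eq. 3: 1.2(113) + 1.7(36) = 135.60 + 61.20 = 196.80
Eq. 4: 1.3(113) + 0.75(32) + 0.75(83) + 0.75(8) = 146.90 + 24.00 + 62.25 + 6.00 = 239.15
Combination 1 governs: q_u = 283.75 psf.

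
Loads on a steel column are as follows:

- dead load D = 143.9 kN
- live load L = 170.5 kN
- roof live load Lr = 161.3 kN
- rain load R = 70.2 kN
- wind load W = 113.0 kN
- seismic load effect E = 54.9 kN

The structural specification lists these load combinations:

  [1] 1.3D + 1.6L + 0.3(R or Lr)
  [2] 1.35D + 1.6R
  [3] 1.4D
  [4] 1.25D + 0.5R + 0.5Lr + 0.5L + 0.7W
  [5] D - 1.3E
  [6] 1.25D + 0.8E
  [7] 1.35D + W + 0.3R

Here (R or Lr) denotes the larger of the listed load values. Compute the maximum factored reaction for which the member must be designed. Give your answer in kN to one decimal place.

508.3 kN

(R or Lr) → Lr = 161.3 kN.
[1] 1.3(143.9) + 1.6(170.5) + 0.3(161.3) = 508.3
[2] 1.35(143.9) + 1.6(70.2) = 306.6
[3] 1.4(143.9) = 201.5
[4] 1.25(143.9) + 0.5(70.2) + 0.5(161.3) + 0.5(170.5) + 0.7(113.0) = 460.0
[5] 1.0(143.9) - 1.3(54.9) = 72.5
[6] 1.25(143.9) + 0.8(54.9) = 223.8
[7] 1.35(143.9) + 1.0(113.0) + 0.3(70.2) = 328.3
The controlling combination is 1, giving 508.3 kN.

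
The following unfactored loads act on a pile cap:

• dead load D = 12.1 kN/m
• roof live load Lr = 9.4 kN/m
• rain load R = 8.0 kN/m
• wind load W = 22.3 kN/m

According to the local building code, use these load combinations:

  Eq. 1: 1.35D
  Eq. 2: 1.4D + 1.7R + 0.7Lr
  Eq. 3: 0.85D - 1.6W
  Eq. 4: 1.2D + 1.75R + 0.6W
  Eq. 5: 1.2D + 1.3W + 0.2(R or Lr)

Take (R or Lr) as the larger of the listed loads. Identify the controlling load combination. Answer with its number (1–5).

Combination 5

(R or Lr) → Lr = 9.4 kN/m.
Eq. 1: 1.35(12.1) = 16.34
Eq. 2: 1.4(12.1) + 1.7(8.0) + 0.7(9.4) = 37.12
Eq. 3: 0.85(12.1) - 1.6(22.3) = -25.40
Eq. 4: 1.2(12.1) + 1.75(8.0) + 0.6(22.3) = 41.90
Eq. 5: 1.2(12.1) + 1.3(22.3) + 0.2(9.4) = 45.39
The largest value is 45.39 kN/m from combination 5.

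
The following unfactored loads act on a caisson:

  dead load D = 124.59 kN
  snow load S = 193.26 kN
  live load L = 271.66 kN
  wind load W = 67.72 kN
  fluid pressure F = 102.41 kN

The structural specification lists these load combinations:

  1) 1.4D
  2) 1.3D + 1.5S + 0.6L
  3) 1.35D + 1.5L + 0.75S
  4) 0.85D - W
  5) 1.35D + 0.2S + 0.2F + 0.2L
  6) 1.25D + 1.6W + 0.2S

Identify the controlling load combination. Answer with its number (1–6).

Combination 3

1) 1.4(124.59) = 174.43
2) 1.3(124.59) + 1.5(193.26) + 0.6(271.66) = 614.85
3) 1.35(124.59) + 1.5(271.66) + 0.75(193.26) = 720.63
4) 0.85(124.59) - 1.0(67.72) = 105.90 - 67.72 = 38.18
5) 1.35(124.59) + 0.2(193.26) + 0.2(102.41) + 0.2(271.66) = 168.20 + 38.65 + 20.48 + 54.33 = 281.66
6) 1.25(124.59) + 1.6(67.72) + 0.2(193.26) = 155.74 + 108.35 + 38.65 = 302.74
The largest value is 720.63 kN from combination 3.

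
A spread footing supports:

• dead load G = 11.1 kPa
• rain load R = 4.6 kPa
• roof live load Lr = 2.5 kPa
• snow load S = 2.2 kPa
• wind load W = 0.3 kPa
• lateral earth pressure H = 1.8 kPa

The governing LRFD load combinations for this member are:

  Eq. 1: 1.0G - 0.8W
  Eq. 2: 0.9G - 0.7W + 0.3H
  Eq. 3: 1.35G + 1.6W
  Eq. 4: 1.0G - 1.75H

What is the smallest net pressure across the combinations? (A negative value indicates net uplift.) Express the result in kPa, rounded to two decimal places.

7.95 kPa

Eq. 1: 1.0(11.1) - 0.8(0.3) = 11.10 - 0.24 = 10.86
Eq. 2: 0.9(11.1) - 0.7(0.3) + 0.3(1.8) = 9.99 - 0.21 + 0.54 = 10.32
Eq. 3: 1.35(11.1) + 1.6(0.3) = 14.99 + 0.48 = 15.47
Eq. 4: 1.0(11.1) - 1.75(1.8) = 11.10 - 3.15 = 7.95
Combination 4 gives the minimum: 7.95 kPa.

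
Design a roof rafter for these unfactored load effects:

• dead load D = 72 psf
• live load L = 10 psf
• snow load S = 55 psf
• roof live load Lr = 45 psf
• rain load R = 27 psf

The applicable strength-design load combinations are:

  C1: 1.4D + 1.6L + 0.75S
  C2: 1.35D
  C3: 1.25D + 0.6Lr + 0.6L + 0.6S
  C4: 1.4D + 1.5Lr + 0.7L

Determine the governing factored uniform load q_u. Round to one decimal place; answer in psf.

175.3 psf

C1: 1.4(72) + 1.6(10) + 0.75(55) = 100.8 + 16.0 + 41.3 = 158.1
C2: 1.35(72) = 97.2
C3: 1.25(72) + 0.6(45) + 0.6(10) + 0.6(55) = 90.0 + 27.0 + 6.0 + 33.0 = 156.0
C4: 1.4(72) + 1.5(45) + 0.7(10) = 100.8 + 67.5 + 7.0 = 175.3
The controlling combination is 4, giving 175.3 psf.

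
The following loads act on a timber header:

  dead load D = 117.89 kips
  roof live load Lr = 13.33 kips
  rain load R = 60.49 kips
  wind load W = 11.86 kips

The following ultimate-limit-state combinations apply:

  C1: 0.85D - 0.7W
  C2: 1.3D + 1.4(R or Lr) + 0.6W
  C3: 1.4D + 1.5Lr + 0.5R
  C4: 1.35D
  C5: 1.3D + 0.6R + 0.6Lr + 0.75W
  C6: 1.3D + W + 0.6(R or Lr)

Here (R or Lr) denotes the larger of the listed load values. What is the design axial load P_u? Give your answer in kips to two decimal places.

(R or Lr) → R = 60.49 kips.
C1: 0.85(117.89) - 0.7(11.86) = 91.90
C2: 1.3(117.89) + 1.4(60.49) + 0.6(11.86) = 245.06
C3: 1.4(117.89) + 1.5(13.33) + 0.5(60.49) = 215.29
C4: 1.35(117.89) = 159.15
C5: 1.3(117.89) + 0.6(60.49) + 0.6(13.33) + 0.75(11.86) = 206.44
C6: 1.3(117.89) + 1.0(11.86) + 0.6(60.49) = 153.26 + 11.86 + 36.29 = 201.41
Combination 2 governs: P_u = 245.06 kips.

245.06 kips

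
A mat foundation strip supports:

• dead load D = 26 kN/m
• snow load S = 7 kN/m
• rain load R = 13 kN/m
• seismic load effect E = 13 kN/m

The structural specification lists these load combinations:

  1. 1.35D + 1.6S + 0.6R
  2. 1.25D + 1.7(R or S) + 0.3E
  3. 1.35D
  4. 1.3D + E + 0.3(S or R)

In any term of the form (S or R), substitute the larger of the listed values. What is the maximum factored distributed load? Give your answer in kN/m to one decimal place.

58.5 kN/m

(R or S) → R = 13 kN/m; (S or R) → R = 13 kN/m.
1. 1.35(26) + 1.6(7) + 0.6(13) = 35.1 + 11.2 + 7.8 = 54.1
2. 1.25(26) + 1.7(13) + 0.3(13) = 32.5 + 22.1 + 3.9 = 58.5
3. 1.35(26) = 35.1
4. 1.3(26) + 1.0(13) + 0.3(13) = 33.8 + 13.0 + 3.9 = 50.7
The controlling combination is 2, giving 58.5 kN/m.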